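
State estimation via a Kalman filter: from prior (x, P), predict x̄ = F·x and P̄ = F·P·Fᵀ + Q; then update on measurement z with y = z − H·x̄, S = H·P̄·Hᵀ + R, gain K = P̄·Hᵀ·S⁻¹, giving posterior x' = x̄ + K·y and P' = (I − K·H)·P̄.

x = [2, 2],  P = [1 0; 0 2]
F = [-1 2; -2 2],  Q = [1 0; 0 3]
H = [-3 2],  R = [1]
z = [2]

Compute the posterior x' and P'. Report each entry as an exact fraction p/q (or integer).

x̄ = F·x = [2, 0]
P̄ = F·P·Fᵀ + Q = [10 10; 10 15]
y = z − H·x̄ = [8]
S = H·P̄·Hᵀ + R = [31]
K = P̄·Hᵀ·S⁻¹ = [-10/31; 0]
x' = x̄ + K·y = [-18/31, 0]
P' = (I − K·H)·P̄ = [210/31 10; 10 15]

x' = [-18/31, 0]
P' = [210/31 10; 10 15]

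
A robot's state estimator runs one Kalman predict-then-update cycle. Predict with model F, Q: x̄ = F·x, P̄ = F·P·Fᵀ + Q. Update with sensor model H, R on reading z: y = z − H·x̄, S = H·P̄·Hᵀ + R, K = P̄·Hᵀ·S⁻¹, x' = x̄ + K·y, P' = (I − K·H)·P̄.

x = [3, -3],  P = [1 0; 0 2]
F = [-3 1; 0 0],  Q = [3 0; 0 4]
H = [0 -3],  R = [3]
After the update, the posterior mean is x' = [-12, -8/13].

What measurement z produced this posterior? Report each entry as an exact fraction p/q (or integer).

x̄ = F·x = [-12, 0]
P̄ = F·P·Fᵀ + Q = [14 0; 0 4]
S = H·P̄·Hᵀ + R = [39]
K = P̄·Hᵀ·S⁻¹ = [0; -4/13]
x' − x̄ = [0, -8/13] = K·y
y = (KᵀK)⁻¹·Kᵀ·(x' − x̄) = [2]
z = y + H·x̄ = [2] + [0] = [2]

z = [2]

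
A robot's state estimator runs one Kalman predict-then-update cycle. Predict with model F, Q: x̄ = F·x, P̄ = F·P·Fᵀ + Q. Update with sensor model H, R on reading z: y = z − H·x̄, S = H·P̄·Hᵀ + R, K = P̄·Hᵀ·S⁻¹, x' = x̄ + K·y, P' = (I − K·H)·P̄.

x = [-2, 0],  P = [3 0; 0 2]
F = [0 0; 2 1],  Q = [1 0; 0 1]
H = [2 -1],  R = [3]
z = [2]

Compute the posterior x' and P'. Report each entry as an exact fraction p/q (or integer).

x' = [-2/11, -29/11]
P' = [9/11 15/11; 15/11 105/22]

x̄ = F·x = [0, -4]
P̄ = F·P·Fᵀ + Q = [1 0; 0 15]
y = z − H·x̄ = [-2]
S = H·P̄·Hᵀ + R = [22]
K = P̄·Hᵀ·S⁻¹ = [1/11; -15/22]
x' = x̄ + K·y = [-2/11, -29/11]
P' = (I − K·H)·P̄ = [9/11 15/11; 15/11 105/22]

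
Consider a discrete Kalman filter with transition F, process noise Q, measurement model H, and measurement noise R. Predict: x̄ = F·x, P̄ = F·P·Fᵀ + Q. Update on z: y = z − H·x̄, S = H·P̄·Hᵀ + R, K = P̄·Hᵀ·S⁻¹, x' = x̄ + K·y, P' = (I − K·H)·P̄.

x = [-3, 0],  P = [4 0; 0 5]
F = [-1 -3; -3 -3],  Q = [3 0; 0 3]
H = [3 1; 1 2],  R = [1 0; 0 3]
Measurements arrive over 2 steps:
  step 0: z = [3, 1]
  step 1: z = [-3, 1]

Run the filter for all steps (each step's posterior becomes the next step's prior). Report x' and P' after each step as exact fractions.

step 0: x' = [24973/31276, 981/2234], P' = [7989/31276 -867/2234; -867/2234 1128/1117]
step 1: x' = [-17083760/16967273, 4609327/16967273], P' = [3751659/16967273 -5240655/16967273; -5240655/16967273 13985157/16967273]

step 0: x̄ = F·x = [3, 9]
step 0: P̄ = F·P·Fᵀ + Q = [52 57; 57 84]
step 0: y = z − H·x̄ = [-15, -20]
step 0: S = H·P̄·Hᵀ + R = [895 723; 723 619]
step 0: K = P̄·Hᵀ·S⁻¹ = [11829/31276 -5429/31276; -345/2234 1215/2234]
step 0: x' = x̄ + K·y = [24973/31276, 981/2234]
step 0: P' = (I − K·H)·P̄ = [7989/31276 -867/2234; -867/2234 1128/1117]
step 1: x̄ = F·x = [-66175/31276, -116121/31276]
step 1: P̄ = F·P·Fᵀ + Q = [313245/31276 162567/31276; 162567/31276 231501/31276]
step 1: y = z − H·x̄ = [110409/15638, 47099/4468]
step 1: S = H·P̄·Hᵀ + R = [1014346/7819 181479/2234; 181479/2234 283335/4468]
step 1: K = P̄·Hᵀ·S⁻¹ = [6014322/16967273 -2243217/16967273; -1736808/16967273 7576553/16967273]
step 1: x' = x̄ + K·y = [-17083760/16967273, 4609327/16967273]
step 1: P' = (I − K·H)·P̄ = [3751659/16967273 -5240655/16967273; -5240655/16967273 13985157/16967273]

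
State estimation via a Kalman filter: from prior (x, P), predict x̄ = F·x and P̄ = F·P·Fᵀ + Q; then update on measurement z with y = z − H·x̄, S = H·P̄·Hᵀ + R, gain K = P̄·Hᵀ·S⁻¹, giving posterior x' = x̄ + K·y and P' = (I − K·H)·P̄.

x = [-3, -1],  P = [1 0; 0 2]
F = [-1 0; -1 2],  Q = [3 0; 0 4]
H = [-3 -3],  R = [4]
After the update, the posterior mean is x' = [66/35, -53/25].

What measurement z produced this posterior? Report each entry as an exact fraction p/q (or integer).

z = [1]

x̄ = F·x = [3, 1]
P̄ = F·P·Fᵀ + Q = [4 1; 1 13]
S = H·P̄·Hᵀ + R = [175]
K = P̄·Hᵀ·S⁻¹ = [-3/35; -6/25]
x' − x̄ = [-39/35, -78/25] = K·y
y = (KᵀK)⁻¹·Kᵀ·(x' − x̄) = [13]
z = y + H·x̄ = [13] + [-12] = [1]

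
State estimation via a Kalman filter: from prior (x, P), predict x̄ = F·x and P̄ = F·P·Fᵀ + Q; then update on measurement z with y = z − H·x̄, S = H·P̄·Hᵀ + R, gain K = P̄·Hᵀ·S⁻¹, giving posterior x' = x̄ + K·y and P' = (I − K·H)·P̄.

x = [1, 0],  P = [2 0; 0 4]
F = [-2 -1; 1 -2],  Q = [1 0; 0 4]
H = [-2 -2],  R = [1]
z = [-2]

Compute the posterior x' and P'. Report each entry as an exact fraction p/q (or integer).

x̄ = F·x = [-2, 1]
P̄ = F·P·Fᵀ + Q = [13 4; 4 22]
y = z − H·x̄ = [-4]
S = H·P̄·Hᵀ + R = [173]
K = P̄·Hᵀ·S⁻¹ = [-34/173; -52/173]
x' = x̄ + K·y = [-210/173, 381/173]
P' = (I − K·H)·P̄ = [1093/173 -1076/173; -1076/173 1102/173]

x' = [-210/173, 381/173]
P' = [1093/173 -1076/173; -1076/173 1102/173]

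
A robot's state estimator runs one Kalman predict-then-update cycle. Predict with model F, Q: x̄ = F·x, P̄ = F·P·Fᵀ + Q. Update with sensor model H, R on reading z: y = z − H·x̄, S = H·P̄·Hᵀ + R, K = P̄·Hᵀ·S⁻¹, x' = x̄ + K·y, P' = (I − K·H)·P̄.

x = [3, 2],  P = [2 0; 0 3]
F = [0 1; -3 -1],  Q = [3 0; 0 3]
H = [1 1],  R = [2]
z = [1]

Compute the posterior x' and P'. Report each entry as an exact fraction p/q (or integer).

x' = [41/13, -38/13]
P' = [147/26 -141/26; -141/26 183/26]

x̄ = F·x = [2, -11]
P̄ = F·P·Fᵀ + Q = [6 -3; -3 24]
y = z − H·x̄ = [10]
S = H·P̄·Hᵀ + R = [26]
K = P̄·Hᵀ·S⁻¹ = [3/26; 21/26]
x' = x̄ + K·y = [41/13, -38/13]
P' = (I − K·H)·P̄ = [147/26 -141/26; -141/26 183/26]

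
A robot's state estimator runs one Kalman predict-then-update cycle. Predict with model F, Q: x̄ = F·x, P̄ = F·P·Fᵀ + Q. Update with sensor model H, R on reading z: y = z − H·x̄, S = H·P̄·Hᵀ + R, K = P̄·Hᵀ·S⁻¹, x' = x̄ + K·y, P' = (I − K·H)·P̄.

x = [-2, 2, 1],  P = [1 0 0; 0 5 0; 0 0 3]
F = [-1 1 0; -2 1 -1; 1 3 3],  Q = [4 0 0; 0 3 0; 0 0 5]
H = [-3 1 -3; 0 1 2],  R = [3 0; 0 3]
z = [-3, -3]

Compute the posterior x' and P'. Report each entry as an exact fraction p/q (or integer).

x̄ = F·x = [4, 5, 7]
P̄ = F·P·Fᵀ + Q = [10 7 14; 7 15 4; 14 4 78]
y = z − H·x̄ = [25, -22]
S = H·P̄·Hᵀ + R = [996 -562; -562 346]
K = P̄·Hᵀ·S⁻¹ = [-705/7193 -835/14386; 3349/14386 3198/7193; -1048/7193 1624/7193]
x' = x̄ + K·y = [20332/7193, 14943/14386, -11577/7193]
P' = (I − K·H)·P̄ = [81435/14386 94527/14386 -24258/7193; 94527/14386 64482/7193 -27444/7193; -24258/7193 -27444/7193 16158/7193]

x' = [20332/7193, 14943/14386, -11577/7193]
P' = [81435/14386 94527/14386 -24258/7193; 94527/14386 64482/7193 -27444/7193; -24258/7193 -27444/7193 16158/7193]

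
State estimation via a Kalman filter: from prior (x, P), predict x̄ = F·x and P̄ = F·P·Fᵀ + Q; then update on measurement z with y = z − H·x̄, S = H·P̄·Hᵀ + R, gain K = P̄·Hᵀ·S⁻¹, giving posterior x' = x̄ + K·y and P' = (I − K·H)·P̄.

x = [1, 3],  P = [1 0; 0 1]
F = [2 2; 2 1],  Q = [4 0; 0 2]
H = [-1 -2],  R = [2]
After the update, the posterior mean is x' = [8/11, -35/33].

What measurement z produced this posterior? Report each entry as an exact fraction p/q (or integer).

x̄ = F·x = [8, 5]
P̄ = F·P·Fᵀ + Q = [12 6; 6 7]
S = H·P̄·Hᵀ + R = [66]
K = P̄·Hᵀ·S⁻¹ = [-4/11; -10/33]
x' − x̄ = [-80/11, -200/33] = K·y
y = (KᵀK)⁻¹·Kᵀ·(x' − x̄) = [20]
z = y + H·x̄ = [20] + [-18] = [2]

z = [2]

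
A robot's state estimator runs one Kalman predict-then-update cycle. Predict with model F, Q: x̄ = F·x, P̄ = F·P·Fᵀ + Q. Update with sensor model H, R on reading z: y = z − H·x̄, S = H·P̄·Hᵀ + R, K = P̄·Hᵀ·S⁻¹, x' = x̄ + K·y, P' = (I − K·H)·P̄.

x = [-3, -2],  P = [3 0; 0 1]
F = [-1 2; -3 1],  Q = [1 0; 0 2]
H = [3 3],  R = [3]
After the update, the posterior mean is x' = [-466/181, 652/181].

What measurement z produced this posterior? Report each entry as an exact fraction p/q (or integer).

x̄ = F·x = [-1, 7]
P̄ = F·P·Fᵀ + Q = [8 11; 11 30]
S = H·P̄·Hᵀ + R = [543]
K = P̄·Hᵀ·S⁻¹ = [19/181; 41/181]
x' − x̄ = [-285/181, -615/181] = K·y
y = (KᵀK)⁻¹·Kᵀ·(x' − x̄) = [-15]
z = y + H·x̄ = [-15] + [18] = [3]

z = [3]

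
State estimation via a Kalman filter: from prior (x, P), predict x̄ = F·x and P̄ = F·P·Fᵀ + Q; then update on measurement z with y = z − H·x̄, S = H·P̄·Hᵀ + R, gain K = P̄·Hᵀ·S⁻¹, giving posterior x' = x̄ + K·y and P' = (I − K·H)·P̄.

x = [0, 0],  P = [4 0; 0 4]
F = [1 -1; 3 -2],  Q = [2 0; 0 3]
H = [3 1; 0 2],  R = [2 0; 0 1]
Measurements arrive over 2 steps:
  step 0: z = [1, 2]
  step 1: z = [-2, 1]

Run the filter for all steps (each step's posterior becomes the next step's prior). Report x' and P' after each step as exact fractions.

step 0: x' = [210/6107, 5955/6107], P' = [1370/6107 -410/6107; -410/6107 1460/6107]
step 1: x' = [-3048059/3968761, 1578793/3968761], P' = [878376/3968761 -264056/3968761; -264056/3968761 929470/3968761]

step 0: x̄ = F·x = [0, 0]
step 0: P̄ = F·P·Fᵀ + Q = [10 20; 20 55]
step 0: y = z − H·x̄ = [1, 2]
step 0: S = H·P̄·Hᵀ + R = [267 230; 230 221]
step 0: K = P̄·Hᵀ·S⁻¹ = [1850/6107 -820/6107; 115/6107 2920/6107]
step 0: x' = x̄ + K·y = [210/6107, 5955/6107]
step 0: P' = (I − K·H)·P̄ = [1370/6107 -410/6107; -410/6107 1460/6107]
step 1: x̄ = F·x = [-5745/6107, -11280/6107]
step 1: P̄ = F·P·Fᵀ + Q = [15864/6107 9080/6107; 9080/6107 41411/6107]
step 1: y = z − H·x̄ = [16301/6107, 28667/6107]
step 1: S = H·P̄·Hᵀ + R = [250881/6107 137302/6107; 137302/6107 171751/6107]
step 1: K = P̄·Hᵀ·S⁻¹ = [1185536/3968761 -528112/3968761; 68651/3968761 1858940/3968761]
step 1: x' = x̄ + K·y = [-3048059/3968761, 1578793/3968761]
step 1: P' = (I − K·H)·P̄ = [878376/3968761 -264056/3968761; -264056/3968761 929470/3968761]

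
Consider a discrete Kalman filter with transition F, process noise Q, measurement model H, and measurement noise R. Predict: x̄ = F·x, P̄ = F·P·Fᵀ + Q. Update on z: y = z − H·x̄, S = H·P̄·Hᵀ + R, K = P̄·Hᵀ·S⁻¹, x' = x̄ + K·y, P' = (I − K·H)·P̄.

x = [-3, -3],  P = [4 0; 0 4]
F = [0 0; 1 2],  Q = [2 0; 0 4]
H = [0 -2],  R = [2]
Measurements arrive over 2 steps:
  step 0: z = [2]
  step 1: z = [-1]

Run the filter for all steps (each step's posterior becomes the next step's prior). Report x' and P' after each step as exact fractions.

step 0: x' = [0, -57/49], P' = [2 0; 0 24/49]
step 1: x' = [0, 276/829], P' = [2 0; 0 390/829]

step 0: x̄ = F·x = [0, -9]
step 0: P̄ = F·P·Fᵀ + Q = [2 0; 0 24]
step 0: y = z − H·x̄ = [-16]
step 0: S = H·P̄·Hᵀ + R = [98]
step 0: K = P̄·Hᵀ·S⁻¹ = [0; -24/49]
step 0: x' = x̄ + K·y = [0, -57/49]
step 0: P' = (I − K·H)·P̄ = [2 0; 0 24/49]
step 1: x̄ = F·x = [0, -114/49]
step 1: P̄ = F·P·Fᵀ + Q = [2 0; 0 390/49]
step 1: y = z − H·x̄ = [-277/49]
step 1: S = H·P̄·Hᵀ + R = [1658/49]
step 1: K = P̄·Hᵀ·S⁻¹ = [0; -390/829]
step 1: x' = x̄ + K·y = [0, 276/829]
step 1: P' = (I − K·H)·P̄ = [2 0; 0 390/829]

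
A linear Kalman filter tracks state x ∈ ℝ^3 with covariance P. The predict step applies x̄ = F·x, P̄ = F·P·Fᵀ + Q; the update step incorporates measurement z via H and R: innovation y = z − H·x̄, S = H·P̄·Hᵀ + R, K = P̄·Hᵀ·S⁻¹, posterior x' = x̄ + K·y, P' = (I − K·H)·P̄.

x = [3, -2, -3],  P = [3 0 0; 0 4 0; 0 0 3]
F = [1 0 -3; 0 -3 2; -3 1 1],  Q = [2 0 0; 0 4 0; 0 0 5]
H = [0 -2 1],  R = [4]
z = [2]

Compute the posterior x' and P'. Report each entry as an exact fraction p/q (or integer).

x' = [3588/275, -32/5, -3034/275]
P' = [8476/275 -54/5 -5868/275; -54/5 8 72/5; -5868/275 72/5 8124/275]

x̄ = F·x = [12, 0, -14]
P̄ = F·P·Fᵀ + Q = [32 -18 -18; -18 52 -6; -18 -6 39]
y = z − H·x̄ = [16]
S = H·P̄·Hᵀ + R = [275]
K = P̄·Hᵀ·S⁻¹ = [18/275; -2/5; 51/275]
x' = x̄ + K·y = [3588/275, -32/5, -3034/275]
P' = (I − K·H)·P̄ = [8476/275 -54/5 -5868/275; -54/5 8 72/5; -5868/275 72/5 8124/275]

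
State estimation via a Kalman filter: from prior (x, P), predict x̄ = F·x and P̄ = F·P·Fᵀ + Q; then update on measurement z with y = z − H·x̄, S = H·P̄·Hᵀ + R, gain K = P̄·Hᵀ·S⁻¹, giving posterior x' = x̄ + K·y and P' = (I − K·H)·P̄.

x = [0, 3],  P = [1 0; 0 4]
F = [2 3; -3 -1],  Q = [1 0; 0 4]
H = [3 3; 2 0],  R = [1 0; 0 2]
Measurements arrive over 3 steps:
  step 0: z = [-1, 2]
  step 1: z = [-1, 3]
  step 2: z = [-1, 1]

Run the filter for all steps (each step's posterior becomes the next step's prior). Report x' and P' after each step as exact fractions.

step 0: x̄ = F·x = [9, -3]
step 0: P̄ = F·P·Fᵀ + Q = [41 -18; -18 17]
step 0: y = z − H·x̄ = [-19, -16]
step 0: S = H·P̄·Hᵀ + R = [199 138; 138 166]
step 0: K = P̄·Hᵀ·S⁻¹ = [69/6995 3398/6995; 447/1399 -675/1399]
step 0: x' = x̄ + K·y = [7276/6995, -1890/1399]
step 0: P' = (I − K·H)·P̄ = [3398/6995 -675/1399; -675/1399 824/1399]
step 1: x̄ = F·x = [-13798/6995, -12378/6995]
step 1: P̄ = F·P·Fᵀ + Q = [17167/6995 4377/6995; 4377/6995 42432/6995]
step 1: y = z − H·x̄ = [71533/6995, 48581/6995]
step 1: S = H·P̄·Hᵀ + R = [622172/6995 129264/6995; 129264/6995 82658/6995]
step 1: K = P̄·Hᵀ·S⁻¹ = [16158/620413 232435/620413; 748809/2481652 -227049/620413]
step 1: x' = x̄ + K·y = [555725/620413, -3041373/2481652]
step 1: P' = (I − K·H)·P̄ = [232435/620413 -227049/620413; -227049/620413 1157799/2481652]
step 2: x̄ = F·x = [-4678319/2481652, -3627327/2481652]
step 2: P̄ = F·P·Fᵀ + Q = [5722451/2481652 938319/2481652; 938319/2481652 14002891/2481652]
step 2: y = z − H·x̄ = [11217643/1240826, 5919145/1240826]
step 2: S = H·P̄·Hᵀ + R = [49224868/620413 9991155/620413; 9991155/620413 6963277/620413]
step 2: K = P̄·Hᵀ·S⁻¹ = [9991155/391583047 293133311/783166094; 118215435/391583047 -286472541/783166094]
step 2: x' = x̄ + K·y = [51297516/391583047, -186921927/391583047]
step 2: P' = (I − K·H)·P̄ = [293133311/783166094 -286472541/783166094; -286472541/783166094 365282831/783166094]

step 0: x' = [7276/6995, -1890/1399], P' = [3398/6995 -675/1399; -675/1399 824/1399]
step 1: x' = [555725/620413, -3041373/2481652], P' = [232435/620413 -227049/620413; -227049/620413 1157799/2481652]
step 2: x' = [51297516/391583047, -186921927/391583047], P' = [293133311/783166094 -286472541/783166094; -286472541/783166094 365282831/783166094]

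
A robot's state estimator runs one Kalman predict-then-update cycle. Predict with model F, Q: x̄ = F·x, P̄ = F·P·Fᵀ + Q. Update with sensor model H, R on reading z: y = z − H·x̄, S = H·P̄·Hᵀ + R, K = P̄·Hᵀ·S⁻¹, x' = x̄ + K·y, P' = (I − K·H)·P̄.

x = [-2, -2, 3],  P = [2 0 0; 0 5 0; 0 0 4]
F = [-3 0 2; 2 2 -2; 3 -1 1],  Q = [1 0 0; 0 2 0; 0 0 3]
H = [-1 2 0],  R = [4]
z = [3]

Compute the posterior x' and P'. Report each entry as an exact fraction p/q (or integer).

x' = [107/335, 94/67, -421/335]
P' = [3444/335 308/67 -3532/335; 308/67 202/67 -354/67; -3532/335 -354/67 10046/335]

x̄ = F·x = [12, -14, -1]
P̄ = F·P·Fᵀ + Q = [35 -28 -10; -28 46 -6; -10 -6 30]
y = z − H·x̄ = [43]
S = H·P̄·Hᵀ + R = [335]
K = P̄·Hᵀ·S⁻¹ = [-91/335; 24/67; -2/335]
x' = x̄ + K·y = [107/335, 94/67, -421/335]
P' = (I − K·H)·P̄ = [3444/335 308/67 -3532/335; 308/67 202/67 -354/67; -3532/335 -354/67 10046/335]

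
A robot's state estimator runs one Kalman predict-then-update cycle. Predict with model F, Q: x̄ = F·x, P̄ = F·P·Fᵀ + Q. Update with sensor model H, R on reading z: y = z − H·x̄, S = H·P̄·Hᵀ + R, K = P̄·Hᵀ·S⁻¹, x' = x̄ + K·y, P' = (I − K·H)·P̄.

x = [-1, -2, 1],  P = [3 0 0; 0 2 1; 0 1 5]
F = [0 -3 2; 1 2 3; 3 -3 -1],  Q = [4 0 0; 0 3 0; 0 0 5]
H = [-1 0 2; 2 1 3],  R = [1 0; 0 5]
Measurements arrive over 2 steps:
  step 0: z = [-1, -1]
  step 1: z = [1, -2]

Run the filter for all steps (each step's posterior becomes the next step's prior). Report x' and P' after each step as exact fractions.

step 0: x̄ = F·x = [8, -2, 2]
step 0: P̄ = F·P·Fᵀ + Q = [30 13 5; 13 71 -29; 5 -29 61]
step 0: y = z − H·x̄ = [3, -21]
step 0: S = H·P̄·Hᵀ + R = [255 240; 240 683]
step 0: K = P̄·Hᵀ·S⁻¹ = [-6956/23313 1816/7771; -50893/116565 1306/7771; 13517/38855 916/7771]
step 0: x' = x̄ + K·y = [17076/7771, -265733/38855, 22081/38855]
step 0: P' = (I − K·H)·P̄ = [80846/23313 -245287/23313 12315/7771; -245287/23313 4466812/116565 -212888/38855; 12315/7771 -212888/38855 37546/38855]
step 1: x̄ = F·x = [841361/38855, -379843/38855, 1031258/38855]
step 1: P̄ = F·P·Fᵀ + Q = [16260696/38855 -6294323/38855 18012763/38855; -6294323/38855 2724519/38855 -7034099/38855; 18012763/38855 -7034099/38855 20556779/38855]
step 1: y = z − H·x̄ = [-236460/7771, -4474363/38855]
step 1: S = H·P̄·Hᵀ + R = [5295123/7771 20211634/7771; 20211634/7771 401743859/38855]
step 1: K = P̄·Hᵀ·S⁻¹ = [-4402808318/10903667887 3285990634/10903667887; 162233921/10903667887 -881264662/10903667887; 3049557855/10903667887 1693524402/10903667887]
step 1: x' = x̄ + K·y = [-8322062017/10903667887, -10047435057/10903667887, 1584340804/10903667887]
step 1: P' = (I − K·H)·P̄ = [14689797984/10903667887 -28380127297/10903667887 5143494833/10903667887; -28380127297/10903667887 94680771348/10903667887 -14108946688/10903667887; 5143494833/10903667887 -14108946688/10903667887 4096526344/10903667887]

step 0: x' = [17076/7771, -265733/38855, 22081/38855], P' = [80846/23313 -245287/23313 12315/7771; -245287/23313 4466812/116565 -212888/38855; 12315/7771 -212888/38855 37546/38855]
step 1: x' = [-8322062017/10903667887, -10047435057/10903667887, 1584340804/10903667887], P' = [14689797984/10903667887 -28380127297/10903667887 5143494833/10903667887; -28380127297/10903667887 94680771348/10903667887 -14108946688/10903667887; 5143494833/10903667887 -14108946688/10903667887 4096526344/10903667887]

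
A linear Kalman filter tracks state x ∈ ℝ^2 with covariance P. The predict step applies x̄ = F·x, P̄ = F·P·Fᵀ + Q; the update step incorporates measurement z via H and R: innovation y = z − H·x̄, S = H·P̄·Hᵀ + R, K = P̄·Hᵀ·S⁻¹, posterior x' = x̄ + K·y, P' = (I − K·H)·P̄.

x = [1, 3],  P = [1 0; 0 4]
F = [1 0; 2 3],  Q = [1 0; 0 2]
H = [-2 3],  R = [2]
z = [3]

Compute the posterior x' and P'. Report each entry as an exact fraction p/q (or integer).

x̄ = F·x = [1, 11]
P̄ = F·P·Fᵀ + Q = [2 2; 2 42]
y = z − H·x̄ = [-28]
S = H·P̄·Hᵀ + R = [364]
K = P̄·Hᵀ·S⁻¹ = [1/182; 61/182]
x' = x̄ + K·y = [11/13, 21/13]
P' = (I − K·H)·P̄ = [181/91 121/91; 121/91 101/91]

x' = [11/13, 21/13]
P' = [181/91 121/91; 121/91 101/91]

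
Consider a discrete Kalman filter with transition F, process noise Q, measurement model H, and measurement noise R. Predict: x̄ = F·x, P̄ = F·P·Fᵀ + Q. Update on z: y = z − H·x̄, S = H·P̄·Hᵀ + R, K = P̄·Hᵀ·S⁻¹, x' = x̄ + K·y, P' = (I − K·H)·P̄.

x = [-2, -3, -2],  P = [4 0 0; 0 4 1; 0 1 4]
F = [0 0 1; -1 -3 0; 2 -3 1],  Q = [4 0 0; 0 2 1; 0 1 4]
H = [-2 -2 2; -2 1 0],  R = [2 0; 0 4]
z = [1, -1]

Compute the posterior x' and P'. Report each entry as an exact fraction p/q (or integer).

x̄ = F·x = [-2, 11, 3]
P̄ = F·P·Fᵀ + Q = [8 -3 1; -3 42 26; 1 26 54]
y = z − H·x̄ = [13, -16]
S = H·P̄·Hᵀ + R = [178 -10; -10 90]
K = P̄·Hᵀ·S⁻¹ = [-91/1592 -1731/7960; -93/796 2071/3980; 255/796 1203/3980]
x' = x̄ + K·y = [5861/7960, 4599/3980, 9267/3980]
P' = (I − K·H)·P̄ = [27151/7960 23689/3980 37037/3980; 23689/3980 27831/1990 39443/1990; 37037/3980 39443/1990 58599/1990]

x' = [5861/7960, 4599/3980, 9267/3980]
P' = [27151/7960 23689/3980 37037/3980; 23689/3980 27831/1990 39443/1990; 37037/3980 39443/1990 58599/1990]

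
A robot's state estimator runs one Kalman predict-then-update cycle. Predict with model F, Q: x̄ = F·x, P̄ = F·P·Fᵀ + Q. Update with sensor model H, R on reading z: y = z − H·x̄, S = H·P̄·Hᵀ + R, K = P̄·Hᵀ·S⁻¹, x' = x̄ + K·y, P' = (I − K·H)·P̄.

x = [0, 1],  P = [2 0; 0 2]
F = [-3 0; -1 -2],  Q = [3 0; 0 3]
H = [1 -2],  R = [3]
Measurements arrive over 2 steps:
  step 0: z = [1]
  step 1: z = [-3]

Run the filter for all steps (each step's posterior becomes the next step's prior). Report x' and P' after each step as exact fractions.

step 0: x̄ = F·x = [0, -2]
step 0: P̄ = F·P·Fᵀ + Q = [21 6; 6 13]
step 0: y = z − H·x̄ = [-3]
step 0: S = H·P̄·Hᵀ + R = [52]
step 0: K = P̄·Hᵀ·S⁻¹ = [9/52; -5/13]
step 0: x' = x̄ + K·y = [-27/52, -11/13]
step 0: P' = (I − K·H)·P̄ = [1011/52 123/13; 123/13 69/13]
step 1: x̄ = F·x = [81/52, 115/52]
step 1: P̄ = F·P·Fᵀ + Q = [9255/52 5985/52; 5985/52 4239/52]
step 1: y = z − H·x̄ = [-7/52]
step 1: S = H·P̄·Hᵀ + R = [2427/52]
step 1: K = P̄·Hᵀ·S⁻¹ = [-905/809; -831/809]
step 1: x' = x̄ + K·y = [1382/809, 1901/809]
step 1: P' = (I − K·H)·P̄ = [96735/809 49725/809; 49725/809 26109/809]

step 0: x' = [-27/52, -11/13], P' = [1011/52 123/13; 123/13 69/13]
step 1: x' = [1382/809, 1901/809], P' = [96735/809 49725/809; 49725/809 26109/809]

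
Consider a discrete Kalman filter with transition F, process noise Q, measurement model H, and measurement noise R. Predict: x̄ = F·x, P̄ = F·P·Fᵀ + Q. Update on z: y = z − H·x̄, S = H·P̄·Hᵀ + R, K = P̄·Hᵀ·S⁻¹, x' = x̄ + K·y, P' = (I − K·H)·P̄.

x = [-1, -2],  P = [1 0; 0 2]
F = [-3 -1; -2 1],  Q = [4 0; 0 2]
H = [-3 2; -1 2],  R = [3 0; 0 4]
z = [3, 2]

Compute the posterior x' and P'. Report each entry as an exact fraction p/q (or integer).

x̄ = F·x = [5, 0]
P̄ = F·P·Fᵀ + Q = [15 4; 4 8]
y = z − H·x̄ = [18, 7]
S = H·P̄·Hᵀ + R = [122 45; 45 35]
K = P̄·Hᵀ·S⁻¹ = [-196/449 811/2245; -80/449 1284/2245]
x' = x̄ + K·y = [-738/2245, 1788/2245]
P' = (I − K·H)·P̄ = [3092/2245 3168/2245; 3168/2245 4152/2245]

x' = [-738/2245, 1788/2245]
P' = [3092/2245 3168/2245; 3168/2245 4152/2245]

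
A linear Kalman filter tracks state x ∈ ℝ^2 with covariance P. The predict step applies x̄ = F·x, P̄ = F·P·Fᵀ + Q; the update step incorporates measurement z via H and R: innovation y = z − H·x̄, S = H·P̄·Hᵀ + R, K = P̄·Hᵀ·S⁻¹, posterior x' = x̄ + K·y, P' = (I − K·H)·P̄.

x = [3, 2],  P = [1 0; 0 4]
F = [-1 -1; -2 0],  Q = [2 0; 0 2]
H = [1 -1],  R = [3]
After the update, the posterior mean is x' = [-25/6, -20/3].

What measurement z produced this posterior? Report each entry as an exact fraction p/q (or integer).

z = [3]

x̄ = F·x = [-5, -6]
P̄ = F·P·Fᵀ + Q = [7 2; 2 6]
S = H·P̄·Hᵀ + R = [12]
K = P̄·Hᵀ·S⁻¹ = [5/12; -1/3]
x' − x̄ = [5/6, -2/3] = K·y
y = (KᵀK)⁻¹·Kᵀ·(x' − x̄) = [2]
z = y + H·x̄ = [2] + [1] = [3]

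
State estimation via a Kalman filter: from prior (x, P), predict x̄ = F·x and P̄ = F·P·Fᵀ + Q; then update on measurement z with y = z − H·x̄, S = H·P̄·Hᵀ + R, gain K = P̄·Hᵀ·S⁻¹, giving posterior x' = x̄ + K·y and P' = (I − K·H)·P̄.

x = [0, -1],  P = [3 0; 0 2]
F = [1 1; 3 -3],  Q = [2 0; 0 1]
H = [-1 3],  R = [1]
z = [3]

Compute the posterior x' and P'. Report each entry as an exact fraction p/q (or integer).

x̄ = F·x = [-1, 3]
P̄ = F·P·Fᵀ + Q = [7 3; 3 46]
y = z − H·x̄ = [-7]
S = H·P̄·Hᵀ + R = [404]
K = P̄·Hᵀ·S⁻¹ = [1/202; 135/404]
x' = x̄ + K·y = [-209/202, 267/404]
P' = (I − K·H)·P̄ = [706/101 471/202; 471/202 359/404]

x' = [-209/202, 267/404]
P' = [706/101 471/202; 471/202 359/404]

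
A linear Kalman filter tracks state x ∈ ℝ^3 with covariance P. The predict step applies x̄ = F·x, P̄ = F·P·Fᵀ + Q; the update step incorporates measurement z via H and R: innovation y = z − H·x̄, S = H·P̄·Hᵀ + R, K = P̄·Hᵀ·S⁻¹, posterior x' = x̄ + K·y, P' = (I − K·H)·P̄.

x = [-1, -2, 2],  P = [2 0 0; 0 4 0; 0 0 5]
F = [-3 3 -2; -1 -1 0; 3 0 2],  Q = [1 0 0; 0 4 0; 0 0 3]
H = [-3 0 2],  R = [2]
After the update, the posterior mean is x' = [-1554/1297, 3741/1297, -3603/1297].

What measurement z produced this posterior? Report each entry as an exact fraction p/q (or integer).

z = [-2]

x̄ = F·x = [-7, 3, 1]
P̄ = F·P·Fᵀ + Q = [75 -6 -38; -6 10 -6; -38 -6 41]
S = H·P̄·Hᵀ + R = [1297]
K = P̄·Hᵀ·S⁻¹ = [-301/1297; 6/1297; 196/1297]
x' − x̄ = [7525/1297, -150/1297, -4900/1297] = K·y
y = (KᵀK)⁻¹·Kᵀ·(x' − x̄) = [-25]
z = y + H·x̄ = [-25] + [23] = [-2]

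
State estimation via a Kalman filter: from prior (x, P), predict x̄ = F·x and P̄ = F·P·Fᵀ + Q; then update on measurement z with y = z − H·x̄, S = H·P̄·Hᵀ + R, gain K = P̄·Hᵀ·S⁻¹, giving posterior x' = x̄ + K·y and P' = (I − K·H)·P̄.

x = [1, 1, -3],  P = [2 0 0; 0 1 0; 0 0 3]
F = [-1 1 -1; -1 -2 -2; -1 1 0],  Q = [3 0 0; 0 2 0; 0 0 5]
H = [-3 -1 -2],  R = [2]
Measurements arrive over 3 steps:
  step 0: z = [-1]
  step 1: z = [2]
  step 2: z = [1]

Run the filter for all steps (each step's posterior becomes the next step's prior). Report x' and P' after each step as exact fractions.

step 0: x' = [64/69, 203/207, -275/207], P' = [38/23 -80/69 -118/69; -80/69 2696/207 -950/207; -118/69 -950/207 1031/207]
step 1: x' = [-1986/11101, 17993/22202, -24929/22202], P' = [21070/11101 -16258/11101 -20598/11101; -16258/11101 324465/22202 -117303/22202; -20598/11101 -117303/22202 124783/22202]
step 2: x' = [-99599/194768, 17619/6956, -108937/111296], P' = [645555/340844 -16487/12173 -370939/194768; -16487/12173 25984/1739 -39025/6956; -370939/194768 -39025/6956 651795/111296]

step 0: x̄ = F·x = [3, 3, 0]
step 0: P̄ = F·P·Fᵀ + Q = [9 6 3; 6 20 0; 3 0 8]
step 0: y = z − H·x̄ = [11]
step 0: S = H·P̄·Hᵀ + R = [207]
step 0: K = P̄·Hᵀ·S⁻¹ = [-13/69; -38/207; -25/207]
step 0: x' = x̄ + K·y = [64/69, 203/207, -275/207]
step 0: P' = (I − K·H)·P̄ = [38/23 -80/69 -118/69; -80/69 2696/207 -950/207; -118/69 -950/207 1031/207]
step 1: x̄ = F·x = [286/207, -16/69, 11/207]
step 1: P̄ = F·P·Fᵀ + Q = [6362/207 -1430/69 4114/207; -1430/69 632/23 -1366/69; 4114/207 -1366/69 4553/207]
step 1: y = z − H·x̄ = [1246/207]
step 1: S = H·P̄·Hᵀ + R = [88808/207]
step 1: K = P̄·Hᵀ·S⁻¹ = [-2878/11101; 7689/44404; -8675/44404]
step 1: x' = x̄ + K·y = [-1986/11101, 17993/22202, -24929/22202]
step 1: P' = (I − K·H)·P̄ = [21070/11101 -16258/11101 -20598/11101; -16258/11101 324465/22202 -117303/22202; -20598/11101 -117303/22202 124783/22202]
step 2: x̄ = F·x = [23447/11101, 8922/11101, 21965/22202]
step 2: P̄ = F·P·Fᵀ + Q = [387620/11101 -256664/11101 253872/11101; -256664/11101 325132/11101 -243546/11101; 253872/11101 -243546/11101 542647/22202]
step 2: y = z − H·x̄ = [112329/11101]
step 2: S = H·P̄·Hᵀ + R = [5453504/11101]
step 2: K = P̄·Hᵀ·S⁻¹ = [-353485/1363376; 8321/48692; -151531/779072]
step 2: x' = x̄ + K·y = [-99599/194768, 17619/6956, -108937/111296]
step 2: P' = (I − K·H)·P̄ = [645555/340844 -16487/12173 -370939/194768; -16487/12173 25984/1739 -39025/6956; -370939/194768 -39025/6956 651795/111296]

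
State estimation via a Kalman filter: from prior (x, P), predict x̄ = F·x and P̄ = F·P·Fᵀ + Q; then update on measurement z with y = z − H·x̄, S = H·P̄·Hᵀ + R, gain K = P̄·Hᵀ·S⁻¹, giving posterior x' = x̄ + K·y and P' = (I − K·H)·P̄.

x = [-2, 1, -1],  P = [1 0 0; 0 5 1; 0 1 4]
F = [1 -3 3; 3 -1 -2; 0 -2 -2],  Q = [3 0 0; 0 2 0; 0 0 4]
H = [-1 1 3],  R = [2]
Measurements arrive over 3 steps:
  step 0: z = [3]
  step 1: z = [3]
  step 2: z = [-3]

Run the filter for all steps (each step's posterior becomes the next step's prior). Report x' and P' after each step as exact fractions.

step 0: x̄ = F·x = [-8, -5, 0]
step 0: P̄ = F·P·Fᵀ + Q = [67 -3 6; -3 36 32; 6 32 48]
step 0: y = z − H·x̄ = [0]
step 0: S = H·P̄·Hᵀ + R = [699]
step 0: K = P̄·Hᵀ·S⁻¹ = [-52/699; 45/233; 170/699]
step 0: x' = x̄ + K·y = [-8, -5, 0]
step 0: P' = (I − K·H)·P̄ = [44129/699 1641/233 13034/699; 1641/233 2313/233 -194/233; 13034/699 -194/233 4652/699]
step 1: x̄ = F·x = [7, -19, 10]
step 1: P̄ = F·P·Fᵀ + Q = [209687/699 165554/699 -22192/699; 165554/699 235832/699 -78748/699; -22192/699 -78748/699 44504/699]
step 1: y = z − H·x̄ = [-1]
step 1: S = H·P̄·Hᵀ + R = [59003/233]
step 1: K = P̄·Hᵀ·S⁻¹ = [-36903/59003; -55322/59003; 25652/59003]
step 1: x' = x̄ + K·y = [449924/59003, -1065735/59003, 564378/59003]
step 1: P' = (I − K·H)·P̄ = [35565098/177009 15637508/177009 6568724/177009; 15637508/177009 20314268/177009 -1669564/177009; 6568724/177009 -1669564/177009 2797400/177009]
step 2: x̄ = F·x = [5340263/59003, 1286751/59003, 1002714/59003]
step 2: P̄ = F·P·Fᵀ + Q = [219740585/177009 11816998/59003 60688744/177009; 11816998/59003 57538592/59003 -30478880/59003; 60688744/177009 -30478880/59003 79798196/177009]
step 2: y = z − H·x̄ = [868361/59003]
step 2: S = H·P̄·Hᵀ + R = [127239851/177009]
step 2: K = P̄·Hᵀ·S⁻¹ = [-2223359/127239851; -137145138/127239851; 87269204/127239851]
step 2: x' = x̄ + K·y = [11483544738/127239851, 756478761/127239851, 3446712086/127239851]
step 2: P' = (I − K·H)·P̄ = [157928783106/127239851 23760691928/127239851 44721214820/127239851; 23760691928/127239851 17822917148/127239851 1887828168/127239851; 44721214820/127239851 1887828168/127239851 14335975020/127239851]

step 0: x' = [-8, -5, 0], P' = [44129/699 1641/233 13034/699; 1641/233 2313/233 -194/233; 13034/699 -194/233 4652/699]
step 1: x' = [449924/59003, -1065735/59003, 564378/59003], P' = [35565098/177009 15637508/177009 6568724/177009; 15637508/177009 20314268/177009 -1669564/177009; 6568724/177009 -1669564/177009 2797400/177009]
step 2: x' = [11483544738/127239851, 756478761/127239851, 3446712086/127239851], P' = [157928783106/127239851 23760691928/127239851 44721214820/127239851; 23760691928/127239851 17822917148/127239851 1887828168/127239851; 44721214820/127239851 1887828168/127239851 14335975020/127239851]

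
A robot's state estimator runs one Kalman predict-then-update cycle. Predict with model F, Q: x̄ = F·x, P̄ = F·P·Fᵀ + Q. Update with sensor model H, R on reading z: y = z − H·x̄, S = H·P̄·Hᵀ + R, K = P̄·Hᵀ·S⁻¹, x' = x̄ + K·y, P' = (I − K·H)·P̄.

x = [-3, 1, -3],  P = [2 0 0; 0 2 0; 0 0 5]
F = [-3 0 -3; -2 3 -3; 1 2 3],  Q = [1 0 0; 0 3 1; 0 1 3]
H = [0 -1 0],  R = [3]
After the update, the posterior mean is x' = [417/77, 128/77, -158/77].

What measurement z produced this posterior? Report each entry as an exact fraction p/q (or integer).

x̄ = F·x = [18, 18, -10]
P̄ = F·P·Fᵀ + Q = [64 57 -51; 57 74 -36; -51 -36 58]
S = H·P̄·Hᵀ + R = [77]
K = P̄·Hᵀ·S⁻¹ = [-57/77; -74/77; 36/77]
x' − x̄ = [-969/77, -1258/77, 612/77] = K·y
y = (KᵀK)⁻¹·Kᵀ·(x' − x̄) = [17]
z = y + H·x̄ = [17] + [-18] = [-1]

z = [-1]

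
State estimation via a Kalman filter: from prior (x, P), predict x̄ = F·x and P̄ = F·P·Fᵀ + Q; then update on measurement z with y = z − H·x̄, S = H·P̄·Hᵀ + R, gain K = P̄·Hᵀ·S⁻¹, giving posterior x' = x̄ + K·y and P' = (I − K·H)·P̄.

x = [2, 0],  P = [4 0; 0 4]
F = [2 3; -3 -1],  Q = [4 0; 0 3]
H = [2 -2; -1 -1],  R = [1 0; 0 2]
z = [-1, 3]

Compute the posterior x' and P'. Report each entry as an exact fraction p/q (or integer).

x' = [-33296/19189, -23993/19189]
P' = [10120/19189 7712/19189; 7712/19189 10094/19189]

x̄ = F·x = [4, -6]
P̄ = F·P·Fᵀ + Q = [56 -36; -36 43]
y = z − H·x̄ = [-21, 1]
S = H·P̄·Hᵀ + R = [685 -26; -26 29]
K = P̄·Hᵀ·S⁻¹ = [4816/19189 -8916/19189; -4764/19189 -8903/19189]
x' = x̄ + K·y = [-33296/19189, -23993/19189]
P' = (I − K·H)·P̄ = [10120/19189 7712/19189; 7712/19189 10094/19189]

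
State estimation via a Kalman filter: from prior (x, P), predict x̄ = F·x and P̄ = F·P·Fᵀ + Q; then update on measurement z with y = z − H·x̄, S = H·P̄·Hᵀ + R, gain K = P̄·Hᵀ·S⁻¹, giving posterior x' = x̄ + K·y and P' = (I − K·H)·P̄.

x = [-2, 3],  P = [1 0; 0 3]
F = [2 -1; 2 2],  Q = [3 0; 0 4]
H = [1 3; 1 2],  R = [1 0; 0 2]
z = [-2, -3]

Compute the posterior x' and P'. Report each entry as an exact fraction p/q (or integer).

x' = [-339/53, 80/53]
P' = [361/53 -131/53; -131/53 157/159]

x̄ = F·x = [-7, 2]
P̄ = F·P·Fᵀ + Q = [10 -2; -2 20]
y = z − H·x̄ = [-1, 0]
S = H·P̄·Hᵀ + R = [179 120; 120 84]
K = P̄·Hᵀ·S⁻¹ = [-32/53 99/106; 26/53 -79/318]
x' = x̄ + K·y = [-339/53, 80/53]
P' = (I − K·H)·P̄ = [361/53 -131/53; -131/53 157/159]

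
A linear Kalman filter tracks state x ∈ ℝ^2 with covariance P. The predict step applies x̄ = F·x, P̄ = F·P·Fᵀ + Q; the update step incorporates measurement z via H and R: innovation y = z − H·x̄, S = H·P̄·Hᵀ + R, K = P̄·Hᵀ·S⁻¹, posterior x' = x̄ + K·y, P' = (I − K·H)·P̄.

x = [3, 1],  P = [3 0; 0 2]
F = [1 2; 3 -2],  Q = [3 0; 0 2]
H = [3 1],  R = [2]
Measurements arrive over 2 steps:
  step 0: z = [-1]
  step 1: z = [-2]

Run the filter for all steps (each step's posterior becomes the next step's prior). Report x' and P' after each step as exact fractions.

step 0: x̄ = F·x = [5, 7]
step 0: P̄ = F·P·Fᵀ + Q = [14 1; 1 37]
step 0: y = z − H·x̄ = [-23]
step 0: S = H·P̄·Hᵀ + R = [171]
step 0: K = P̄·Hᵀ·S⁻¹ = [43/171; 40/171]
step 0: x' = x̄ + K·y = [-134/171, 277/171]
step 0: P' = (I − K·H)·P̄ = [545/171 -1549/171; -1549/171 4727/171]
step 1: x̄ = F·x = [140/57, -956/171]
step 1: P̄ = F·P·Fᵀ + Q = [1530/19 -7823/57; -7823/57 42743/171]
step 1: y = z − H·x̄ = [-34/9]
step 1: S = H·P̄·Hᵀ + R = [1379/9]
step 1: K = P̄·Hᵀ·S⁻¹ = [939/1379; -208/197]
step 1: x' = x̄ + K·y = [-3046/26201, -5996/3743]
step 1: P' = (I − K·H)·P̄ = [248459/26201 -101385/3743; -101385/3743 296251/3743]

step 0: x' = [-134/171, 277/171], P' = [545/171 -1549/171; -1549/171 4727/171]
step 1: x' = [-3046/26201, -5996/3743], P' = [248459/26201 -101385/3743; -101385/3743 296251/3743]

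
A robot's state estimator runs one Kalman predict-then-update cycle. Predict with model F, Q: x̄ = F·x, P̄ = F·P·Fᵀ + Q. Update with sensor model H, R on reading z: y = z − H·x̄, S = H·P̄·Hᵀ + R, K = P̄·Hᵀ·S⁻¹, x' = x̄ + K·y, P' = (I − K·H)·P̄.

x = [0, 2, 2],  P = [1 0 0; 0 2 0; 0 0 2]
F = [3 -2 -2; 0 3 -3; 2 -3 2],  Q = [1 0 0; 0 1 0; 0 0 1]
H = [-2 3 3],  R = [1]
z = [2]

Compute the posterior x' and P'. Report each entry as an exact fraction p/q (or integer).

x' = [-280/57, -56/19, 22/57]
P' = [998/57 154/19 196/57; 154/19 556/19 -451/19; 196/57 -451/19 1478/57]

x̄ = F·x = [-8, 0, -2]
P̄ = F·P·Fᵀ + Q = [26 0 10; 0 37 -30; 10 -30 31]
y = z − H·x̄ = [-8]
S = H·P̄·Hᵀ + R = [57]
K = P̄·Hᵀ·S⁻¹ = [-22/57; 7/19; -17/57]
x' = x̄ + K·y = [-280/57, -56/19, 22/57]
P' = (I − K·H)·P̄ = [998/57 154/19 196/57; 154/19 556/19 -451/19; 196/57 -451/19 1478/57]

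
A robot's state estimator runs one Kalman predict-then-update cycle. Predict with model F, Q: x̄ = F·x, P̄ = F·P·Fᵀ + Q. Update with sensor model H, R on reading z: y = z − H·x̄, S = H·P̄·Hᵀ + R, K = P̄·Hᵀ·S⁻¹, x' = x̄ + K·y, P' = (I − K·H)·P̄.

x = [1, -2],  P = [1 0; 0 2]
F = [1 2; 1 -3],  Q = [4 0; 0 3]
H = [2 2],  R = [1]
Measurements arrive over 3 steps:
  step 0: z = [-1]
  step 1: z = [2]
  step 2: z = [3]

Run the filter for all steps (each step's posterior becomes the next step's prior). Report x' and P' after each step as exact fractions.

step 0: x' = [-195/53, 173/53], P' = [673/53 -671/53; -671/53 682/53]
step 1: x' = [-11149/25769, 36302/25769], P' = [201969/25769 -203788/25769; -203788/25769 212036/25769]
step 2: x' = [11310383/8087557, 723699/8087557], P' = [62748817/8087557 -63277239/8087557; -63277239/8087557 65821108/8087557]

step 0: x̄ = F·x = [-3, 7]
step 0: P̄ = F·P·Fᵀ + Q = [13 -11; -11 22]
step 0: y = z − H·x̄ = [-9]
step 0: S = H·P̄·Hᵀ + R = [53]
step 0: K = P̄·Hᵀ·S⁻¹ = [4/53; 22/53]
step 0: x' = x̄ + K·y = [-195/53, 173/53]
step 0: P' = (I − K·H)·P̄ = [673/53 -671/53; -671/53 682/53]
step 1: x̄ = F·x = [151/53, -714/53]
step 1: P̄ = F·P·Fᵀ + Q = [929/53 -2748/53; -2748/53 10996/53]
step 1: y = z − H·x̄ = [1232/53]
step 1: S = H·P̄·Hᵀ + R = [25769/53]
step 1: K = P̄·Hᵀ·S⁻¹ = [-3638/25769; 16496/25769]
step 1: x' = x̄ + K·y = [-11149/25769, 36302/25769]
step 1: P' = (I − K·H)·P̄ = [201969/25769 -203788/25769; -203788/25769 212036/25769]
step 2: x̄ = F·x = [61455/25769, -120055/25769]
step 2: P̄ = F·P·Fᵀ + Q = [338037/25769 -866459/25769; -866459/25769 3410328/25769]
step 2: y = z − H·x̄ = [194507/25769]
step 2: S = H·P̄·Hᵀ + R = [8087557/25769]
step 2: K = P̄·Hᵀ·S⁻¹ = [-1056844/8087557; 5087738/8087557]
step 2: x' = x̄ + K·y = [11310383/8087557, 723699/8087557]
step 2: P' = (I − K·H)·P̄ = [62748817/8087557 -63277239/8087557; -63277239/8087557 65821108/8087557]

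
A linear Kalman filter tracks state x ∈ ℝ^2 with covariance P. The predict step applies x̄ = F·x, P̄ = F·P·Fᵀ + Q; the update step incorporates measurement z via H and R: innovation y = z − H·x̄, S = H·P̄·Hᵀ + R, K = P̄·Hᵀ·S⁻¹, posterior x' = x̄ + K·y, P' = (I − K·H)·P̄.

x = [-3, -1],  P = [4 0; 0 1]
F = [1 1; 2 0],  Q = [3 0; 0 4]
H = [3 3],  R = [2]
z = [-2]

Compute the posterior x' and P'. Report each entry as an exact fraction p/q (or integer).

x' = [-124/199, -18/199]
P' = [440/199 -424/199; -424/199 452/199]

x̄ = F·x = [-4, -6]
P̄ = F·P·Fᵀ + Q = [8 8; 8 20]
y = z − H·x̄ = [28]
S = H·P̄·Hᵀ + R = [398]
K = P̄·Hᵀ·S⁻¹ = [24/199; 42/199]
x' = x̄ + K·y = [-124/199, -18/199]
P' = (I − K·H)·P̄ = [440/199 -424/199; -424/199 452/199]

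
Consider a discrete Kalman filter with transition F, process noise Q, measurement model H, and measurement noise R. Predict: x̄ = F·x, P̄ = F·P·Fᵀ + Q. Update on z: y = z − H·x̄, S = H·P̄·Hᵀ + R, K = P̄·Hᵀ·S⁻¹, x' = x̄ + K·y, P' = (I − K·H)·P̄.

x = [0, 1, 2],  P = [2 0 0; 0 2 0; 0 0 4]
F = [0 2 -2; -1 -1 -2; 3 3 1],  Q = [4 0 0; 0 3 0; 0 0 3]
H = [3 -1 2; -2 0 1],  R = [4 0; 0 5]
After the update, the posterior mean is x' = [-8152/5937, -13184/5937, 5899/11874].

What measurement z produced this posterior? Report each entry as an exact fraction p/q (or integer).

x̄ = F·x = [-2, -5, 5]
P̄ = F·P·Fᵀ + Q = [28 12 4; 12 23 -20; 4 -20 43]
S = H·P̄·Hᵀ + R = [507 -42; -42 144]
K = P̄·Hᵀ·S⁻¹ = [778/5937 -639/1979; -478/5937 -3907/11874; 3077/11874 7567/23748]
x' − x̄ = [3722/5937, 16501/5937, -53471/11874] = K·y
y = (KᵀK)⁻¹·Kᵀ·(x' − x̄) = [-10, -6]
z = y + H·x̄ = [-10, -6] + [9, 9] = [-1, 3]

z = [-1, 3]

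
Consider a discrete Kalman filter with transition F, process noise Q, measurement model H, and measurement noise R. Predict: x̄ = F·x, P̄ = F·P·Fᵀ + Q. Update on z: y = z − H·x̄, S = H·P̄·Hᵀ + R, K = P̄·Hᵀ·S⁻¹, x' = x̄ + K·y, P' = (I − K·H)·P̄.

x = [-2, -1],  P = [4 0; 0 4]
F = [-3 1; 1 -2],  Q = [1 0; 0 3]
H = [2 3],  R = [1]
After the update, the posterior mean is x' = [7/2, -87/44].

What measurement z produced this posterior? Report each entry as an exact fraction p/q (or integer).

x̄ = F·x = [5, 0]
P̄ = F·P·Fᵀ + Q = [41 -20; -20 23]
S = H·P̄·Hᵀ + R = [132]
K = P̄·Hᵀ·S⁻¹ = [1/6; 29/132]
x' − x̄ = [-3/2, -87/44] = K·y
y = (KᵀK)⁻¹·Kᵀ·(x' − x̄) = [-9]
z = y + H·x̄ = [-9] + [10] = [1]

z = [1]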